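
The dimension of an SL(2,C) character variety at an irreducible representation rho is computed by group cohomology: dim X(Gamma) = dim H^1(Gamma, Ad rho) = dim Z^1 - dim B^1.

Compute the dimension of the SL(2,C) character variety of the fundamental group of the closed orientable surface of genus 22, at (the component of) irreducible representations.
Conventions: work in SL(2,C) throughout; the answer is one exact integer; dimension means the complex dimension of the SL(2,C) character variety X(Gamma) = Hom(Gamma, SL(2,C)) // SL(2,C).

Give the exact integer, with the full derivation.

126

The genus-22 surface group: 2g = 44 generators, one relator prod [a_i, b_i].
Before the relator condition, cocycle space has dim 3*44 = 132.
d_2 is surjective at irreducible rho (its cokernel H^2 is dual to H^0 = 0), so dim Z^1 = 132 - 3 = 129.
Coboundaries contribute dim B^1 = 3 (injective at irreducible rho).
dim H^1 = 129 - 3 = 126 = dim X.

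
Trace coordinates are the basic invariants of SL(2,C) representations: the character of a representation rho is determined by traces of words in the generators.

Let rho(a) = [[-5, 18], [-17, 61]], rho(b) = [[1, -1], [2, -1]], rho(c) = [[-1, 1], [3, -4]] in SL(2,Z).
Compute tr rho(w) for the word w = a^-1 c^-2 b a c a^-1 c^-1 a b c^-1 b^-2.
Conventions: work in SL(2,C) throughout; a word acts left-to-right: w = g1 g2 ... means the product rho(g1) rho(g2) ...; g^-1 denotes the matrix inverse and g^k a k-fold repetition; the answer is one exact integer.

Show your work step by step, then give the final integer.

rho(a^-1) = [[61, -18], [17, -5]]
... * rho(c^-1) = [[-4, -1], [-3, -1]]  ->  [[-190, -43], [-53, -12]]
... * rho(c^-1) = [[-4, -1], [-3, -1]]  ->  [[889, 233], [248, 65]]
... * rho(b) = [[1, -1], [2, -1]]  ->  [[1355, -1122], [378, -313]]
... * rho(a) = [[-5, 18], [-17, 61]]  ->  [[12299, -44052], [3431, -12289]]
... * rho(c) = [[-1, 1], [3, -4]]  ->  [[-144455, 188507], [-40298, 52587]]
... * rho(a^-1) = [[61, -18], [17, -5]]  ->  [[-5607136, 1657655], [-1564199, 462429]]
... * rho(c^-1) = [[-4, -1], [-3, -1]]  ->  [[17455579, 3949481], [4869509, 1101770]]
... * rho(a) = [[-5, 18], [-17, 61]]  ->  [[-154419072, 555118763], [-43077635, 154859132]]
... * rho(b) = [[1, -1], [2, -1]]  ->  [[955818454, -400699691], [266640629, -111781497]]
... * rho(c^-1) = [[-4, -1], [-3, -1]]  ->  [[-2621174743, -555118763], [-731218025, -154859132]]
... * rho(b^-1) = [[-1, 1], [-2, 1]]  ->  [[3731412269, -3176293506], [1040936289, -886077157]]
... * rho(b^-1) = [[-1, 1], [-2, 1]]  ->  [[2621174743, 555118763], [731218025, 154859132]]
tr = 2621174743 + 154859132 = 2776033875

2776033875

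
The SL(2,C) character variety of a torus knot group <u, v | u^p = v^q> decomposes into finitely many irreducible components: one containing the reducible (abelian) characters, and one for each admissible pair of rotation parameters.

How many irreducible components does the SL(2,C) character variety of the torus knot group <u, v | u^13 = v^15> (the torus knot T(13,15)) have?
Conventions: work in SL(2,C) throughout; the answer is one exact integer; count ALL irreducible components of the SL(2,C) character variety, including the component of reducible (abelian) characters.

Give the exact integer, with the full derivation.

In the torus knot group T(13,15), u^13 = v^15 is central, so an irreducible representation sends it to +I or -I (Schur).
This locks tr(u) to 2*cos(pi*alpha/13), alpha in 1..12, and tr(v) to 2*cos(pi*beta/15), beta in 1..14, on each component of irreducible characters.
u^13 = (-1)^alpha I and v^15 = (-1)^beta I must agree, so alpha and beta have equal parity.
count pairs: odd alpha (6 choices) x odd beta (7), plus even alpha (6) x even beta (7): 6*7 + 6*7 = 84.
That is 84 components of irreducible characters, and with the reducible (abelian) component the total is 85.

85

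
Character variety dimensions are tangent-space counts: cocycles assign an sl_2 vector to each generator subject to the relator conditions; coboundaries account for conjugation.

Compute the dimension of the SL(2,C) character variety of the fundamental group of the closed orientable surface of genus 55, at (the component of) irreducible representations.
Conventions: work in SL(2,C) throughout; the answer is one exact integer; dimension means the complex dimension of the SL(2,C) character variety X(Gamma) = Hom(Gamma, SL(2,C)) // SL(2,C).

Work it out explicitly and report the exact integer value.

The genus-55 surface group: 2g = 110 generators, one relator prod [a_i, b_i].
A cocycle assigns one sl_2 vector per generator subject to the relator condition d_2(z) = 0: dim of the unconstrained space is 3*2g = 330.
d_2 is surjective at irreducible rho (its cokernel H^2 is dual to H^0 = 0), so dim Z^1 = 330 - 3 = 327.
dim B^1 = 3 (coboundaries, injective at irreducible rho).
dim X = dim H^1 = 327 - 3 = 324.

324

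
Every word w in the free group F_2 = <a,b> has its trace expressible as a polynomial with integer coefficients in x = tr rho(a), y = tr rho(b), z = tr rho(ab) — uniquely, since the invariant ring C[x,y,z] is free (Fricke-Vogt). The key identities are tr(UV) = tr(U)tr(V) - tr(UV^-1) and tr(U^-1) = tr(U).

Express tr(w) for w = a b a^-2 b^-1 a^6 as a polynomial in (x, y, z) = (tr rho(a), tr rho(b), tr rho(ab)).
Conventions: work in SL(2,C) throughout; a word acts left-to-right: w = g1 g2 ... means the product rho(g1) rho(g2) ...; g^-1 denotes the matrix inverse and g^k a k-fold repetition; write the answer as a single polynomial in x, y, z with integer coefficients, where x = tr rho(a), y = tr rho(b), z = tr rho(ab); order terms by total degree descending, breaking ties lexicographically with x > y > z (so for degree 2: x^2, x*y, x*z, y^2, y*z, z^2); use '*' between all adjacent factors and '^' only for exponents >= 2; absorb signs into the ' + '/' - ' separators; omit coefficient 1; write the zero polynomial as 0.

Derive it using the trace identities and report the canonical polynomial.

-x^8*y*z + x^9 + x^7*y^2 + x^7*z^2 + 5*x^6*y*z - 9*x^7 - 5*x^5*y^2 - 5*x^5*z^2 - 6*x^4*y*z + 27*x^5 + 6*x^3*y^2 + 6*x^3*z^2 + x^2*y*z - 30*x^3 - x*y^2 - x*z^2 + 9*x

and trace(a^2) = trace(a) trace(a) - trace(1) = x^2 - 2
and trace(a^3) = trace(a) trace(a^2) - trace(a) = x^3 - 3*x
and trace(a^4) = trace(a) trace(a^3) - trace(a^2) = x^4 - 4*x^2 + 2
and trace(a^5) = trace(a) trace(a^4) - trace(a^3) = x^5 - 5*x^3 + 5*x
next, trace(a^6) = trace(a) trace(a^5) - trace(a^4) = x^6 - 6*x^4 + 9*x^2 - 2
trace(a^7) = trace(a) trace(a^6) - trace(a^5) = x^7 - 7*x^5 + 14*x^3 - 7*x
next, trace(a b a) = trace(a) trace(b a) - trace(b) = x*z - y
trace(a b a^2) = trace(a) trace(a b a) - trace(a b) = x^2*z - x*y - z
next, trace(a b a^3) = trace(a) trace(a b a^2) - trace(a b a) = x^3*z - x^2*y - 2*x*z + y
trace(a^2 b a^3) = trace(a) trace(a b a^3) - trace(a b a^2) = x^4*z - x^3*y - 3*x^2*z + 2*x*y + z
and trace(a^5 b a) = trace(a) trace(a^2 b a^3) - trace(a^2 b a^2) = x^5*z - x^4*y - 4*x^3*z + 3*x^2*y + 3*x*z - y
next, trace(b a^7) = trace(a) trace(a^5 b a) - trace(a^5 b) = x^6*z - x^5*y - 5*x^4*z + 4*x^3*y + 6*x^2*z - 3*x*y - z
and trace(a^7 b a) = trace(a) trace(b a^7) - trace(b a^6) = x^7*z - x^6*y - 6*x^5*z + 5*x^4*y + 10*x^3*z - 6*x^2*y - 4*x*z + y
trace(b a b a) = trace(b a) trace(b a) - trace(1) = z^2 - 2
next, trace(b a b) = trace(b) trace(a b) - trace(a) = y*z - x
next, trace(b a b a^2) = trace(a) trace(b a b a) - trace(b a b) = x*z^2 - y*z - x
next, trace(a^2 b a b a) = trace(a) trace(b a b a^2) - trace(b a b a) = x^2*z^2 - x*y*z - x^2 - z^2 + 2
trace(a^2 b a b a^2) = trace(a) trace(a^2 b a b a) - trace(a^2 b a b) = x^3*z^2 - x^2*y*z - x^3 - 2*x*z^2 + y*z + 3*x
and trace(a b a b a^4) = trace(a) trace(a^2 b a b a^2) - trace(a^2 b a b a) = x^4*z^2 - x^3*y*z - x^4 - 3*x^2*z^2 + 2*x*y*z + 4*x^2 + z^2 - 2
trace(a^3 b a b a^3) = trace(a) trace(a b a b a^4) - trace(a b a b a^3) = x^5*z^2 - x^4*y*z - x^5 - 4*x^3*z^2 + 3*x^2*y*z + 5*x^3 + 3*x*z^2 - y*z - 5*x
and trace(a^7 b a b) = trace(a) trace(a^3 b a b a^3) - trace(a^3 b a b a^2) = x^6*z^2 - x^5*y*z - x^6 - 5*x^4*z^2 + 4*x^3*y*z + 6*x^4 + 6*x^2*z^2 - 3*x*y*z - 9*x^2 - z^2 + 2
and trace(b^-1 a^7 b a) = trace(a^7 b a) trace(b) - trace(a^7 b a b) = x^7*y*z - x^6*y^2 - x^6*z^2 - 5*x^5*y*z + x^6 + 5*x^4*y^2 + 5*x^4*z^2 + 6*x^3*y*z - 6*x^4 - 6*x^2*y^2 - 6*x^2*z^2 - x*y*z + 9*x^2 + y^2 + z^2 - 2
and trace(a^-1 b^-1 a^7 b) = trace(b^-1 a^7 b) trace(a) - trace(b^-1 a^7 b a) = -x^7*y*z + x^8 + x^6*y^2 + x^6*z^2 + 5*x^5*y*z - 8*x^6 - 5*x^4*y^2 - 5*x^4*z^2 - 6*x^3*y*z + 20*x^4 + 6*x^2*y^2 + 6*x^2*z^2 + x*y*z - 16*x^2 - y^2 - z^2 + 2
trace(a b a^-2 b^-1 a^6) = trace(a^-1 b^-1 a^7 b) trace(a) - trace(a^-1 b^-1 a^7 b a) = -x^8*y*z + x^9 + x^7*y^2 + x^7*z^2 + 5*x^6*y*z - 9*x^7 - 5*x^5*y^2 - 5*x^5*z^2 - 6*x^4*y*z + 27*x^5 + 6*x^3*y^2 + 6*x^3*z^2 + x^2*y*z - 30*x^3 - x*y^2 - x*z^2 + 9*x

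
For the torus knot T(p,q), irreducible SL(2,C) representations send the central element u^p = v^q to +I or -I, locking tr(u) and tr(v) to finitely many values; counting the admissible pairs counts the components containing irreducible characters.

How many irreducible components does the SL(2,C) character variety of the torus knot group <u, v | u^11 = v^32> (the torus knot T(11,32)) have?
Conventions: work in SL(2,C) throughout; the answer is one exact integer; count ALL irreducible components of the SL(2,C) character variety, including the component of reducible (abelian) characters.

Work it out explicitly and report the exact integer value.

In the torus knot group T(11,32), u^11 = v^32 is central, so an irreducible representation sends it to +I or -I (Schur).
This locks tr(u) to 2*cos(pi*alpha/11), alpha in 1..10, and tr(v) to 2*cos(pi*beta/32), beta in 1..31, on each component of irreducible characters.
u^11 = (-1)^alpha I and v^32 = (-1)^beta I must agree, so alpha and beta have equal parity.
Counting: 5 odd alphas x 16 odd betas + 5 even alphas x 15 even betas = 80 + 75 = 155.
Total: 155 irreducible-character components + 1 reducible (abelian) component = 156.

156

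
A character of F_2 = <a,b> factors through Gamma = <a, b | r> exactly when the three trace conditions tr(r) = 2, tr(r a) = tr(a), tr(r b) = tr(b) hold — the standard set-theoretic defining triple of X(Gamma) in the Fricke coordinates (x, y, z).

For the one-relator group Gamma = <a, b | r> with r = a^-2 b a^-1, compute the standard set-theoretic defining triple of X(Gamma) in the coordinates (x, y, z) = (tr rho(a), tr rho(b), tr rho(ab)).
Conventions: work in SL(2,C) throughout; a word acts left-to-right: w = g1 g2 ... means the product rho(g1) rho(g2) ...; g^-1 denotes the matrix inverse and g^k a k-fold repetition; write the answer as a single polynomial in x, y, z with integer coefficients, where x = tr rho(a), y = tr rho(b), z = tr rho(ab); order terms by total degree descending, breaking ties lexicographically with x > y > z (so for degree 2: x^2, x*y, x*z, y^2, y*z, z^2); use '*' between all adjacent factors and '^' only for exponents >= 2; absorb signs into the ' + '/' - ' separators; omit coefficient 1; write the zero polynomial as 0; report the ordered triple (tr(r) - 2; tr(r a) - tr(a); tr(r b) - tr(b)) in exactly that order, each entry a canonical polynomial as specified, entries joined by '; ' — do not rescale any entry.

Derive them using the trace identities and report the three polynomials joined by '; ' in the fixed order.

reduce: tr(b a^-1) = tr(b) * tr(a) - tr(b a) = x*y - z
reduce: tr(b a^-2) = tr(b a^-1) * tr(a) - tr(b) = x^2*y - x*z - y
so tr(a^-2 b a^-1) = tr(b a^-2) * tr(a) - tr(b a^-1) = x^3*y - x^2*z - 2*x*y + z
tr(b^2) = tr(b) * tr(b) - tr(1) = y^2 - 2
reduce: tr(b^2 a) = tr(b) * tr(a b) - tr(a) = y*z - x
so tr(b a^-1 b) = tr(b^2) * tr(a) - tr(b^2 a) = x*y^2 - y*z - x
tr(b a b a) = tr(b a) * tr(b a) - tr(1)   [split at repeated b] = z^2 - 2
reduce: tr(b a^-1 b a) = tr(b a b) * tr(a) - tr(b a b a) = x*y*z - x^2 - z^2 + 2
so tr(b a^-1 b a^-1) = tr(b a^-1 b) * tr(a) - tr(b a^-1 b a) = x^2*y^2 - 2*x*y*z + z^2 - 2
tr(a^-2 b a^-1 b) = tr(b a^-1 b a^-1) * tr(a) - tr(b a^-1 b) = x^3*y^2 - 2*x^2*y*z - x*y^2 + x*z^2 + y*z - x
assemble the triple (tr(r) - 2; tr(r a) - x; tr(r b) - y)

x^3*y - x^2*z - 2*x*y + z - 2; x^2*y - x*z - x - y; x^3*y^2 - 2*x^2*y*z - x*y^2 + x*z^2 + y*z - x - y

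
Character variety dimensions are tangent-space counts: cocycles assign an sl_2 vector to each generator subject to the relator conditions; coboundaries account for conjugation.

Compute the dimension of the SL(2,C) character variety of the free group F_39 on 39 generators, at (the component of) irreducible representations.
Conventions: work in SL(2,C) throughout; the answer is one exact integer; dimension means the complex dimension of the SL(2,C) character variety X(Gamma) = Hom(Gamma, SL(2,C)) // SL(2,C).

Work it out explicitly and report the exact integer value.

114

Gamma = F_39 has 39 generators and no relators.
Z^1(Gamma, Ad rho) = (sl_2)^39: a cocycle is a free choice of one sl_2 vector per generator, so dim Z^1 = 3*39 = 117.
Irreducibility makes the coboundary map sl_2 -> Z^1 injective (trivial centralizer), so dim B^1 = 3.
Therefore dim X = 117 - 3 = 114.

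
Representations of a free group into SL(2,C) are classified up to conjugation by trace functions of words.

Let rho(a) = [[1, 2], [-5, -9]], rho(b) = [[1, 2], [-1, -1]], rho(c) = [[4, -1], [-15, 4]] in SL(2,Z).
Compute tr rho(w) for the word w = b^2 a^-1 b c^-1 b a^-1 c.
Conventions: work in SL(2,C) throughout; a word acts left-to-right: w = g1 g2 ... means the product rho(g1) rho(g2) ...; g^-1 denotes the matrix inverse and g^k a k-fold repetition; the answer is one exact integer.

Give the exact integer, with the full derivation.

1294

rho(b) = [[1, 2], [-1, -1]]
... * rho(b) = [[1, 2], [-1, -1]]  ->  [[-1, 0], [0, -1]]
... * rho(a^-1) = [[-9, -2], [5, 1]]  ->  [[9, 2], [-5, -1]]
... * rho(b) = [[1, 2], [-1, -1]]  ->  [[7, 16], [-4, -9]]
... * rho(c^-1) = [[4, 1], [15, 4]]  ->  [[268, 71], [-151, -40]]
... * rho(b) = [[1, 2], [-1, -1]]  ->  [[197, 465], [-111, -262]]
... * rho(a^-1) = [[-9, -2], [5, 1]]  ->  [[552, 71], [-311, -40]]
... * rho(c) = [[4, -1], [-15, 4]]  ->  [[1143, -268], [-644, 151]]
tr = 1143 + 151 = 1294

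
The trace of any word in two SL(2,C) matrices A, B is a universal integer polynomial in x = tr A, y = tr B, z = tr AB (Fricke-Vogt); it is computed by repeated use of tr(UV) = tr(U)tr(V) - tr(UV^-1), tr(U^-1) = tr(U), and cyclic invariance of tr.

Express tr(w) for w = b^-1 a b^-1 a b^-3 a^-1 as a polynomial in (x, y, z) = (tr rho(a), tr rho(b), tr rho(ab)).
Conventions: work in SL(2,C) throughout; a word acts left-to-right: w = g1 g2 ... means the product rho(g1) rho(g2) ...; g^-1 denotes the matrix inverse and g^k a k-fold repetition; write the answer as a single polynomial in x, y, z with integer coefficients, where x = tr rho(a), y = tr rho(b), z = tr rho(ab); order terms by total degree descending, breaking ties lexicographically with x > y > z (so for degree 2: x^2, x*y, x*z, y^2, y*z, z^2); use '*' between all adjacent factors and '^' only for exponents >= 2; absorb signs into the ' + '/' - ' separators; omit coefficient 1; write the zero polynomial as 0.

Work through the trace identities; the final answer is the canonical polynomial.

reduce: trace(a^2) = trace(a) * trace(a) - trace(1)  (reduce the a square) = x^2 - 2
trace(a^2 b) = trace(a) * trace(b a) - trace(b)  (reduce the a square) = x*z - y
reduce: trace(a^2 b^-1) = trace(a^2) * trace(b) - trace(a^2 b)  (eliminate b^-1) = x^2*y - x*z - y
trace(b^-1 a^2 b^-1) = trace(a^2 b^-1) * trace(b) - trace(a^2)  (eliminate b^-1) = x^2*y^2 - x*y*z - x^2 - y^2 + 2
so trace(a^2 b^-3) = trace(b^-1 a^2 b^-1) * trace(b) - trace(b^-1 a^2)  (eliminate b^-1) = x^2*y^3 - x*y^2*z - 2*x^2*y - y^3 + x*z + 3*y
reduce: trace(a b^-4 a) = trace(a^2 b^-3) * trace(b) - trace(a^2 b^-2)  (eliminate b^-1) = x^2*y^4 - x*y^3*z - 3*x^2*y^2 - y^4 + 2*x*y*z + x^2 + 4*y^2 - 2
trace(a b a b) = trace(b a) * trace(b a) - trace(1)  (split on b) = z^2 - 2
so trace(b^-1 a b a) = trace(a b a) * trace(b) - trace(a b a b)  (eliminate b^-1) = x*y*z - y^2 - z^2 + 2
so trace(b^-2 a b a) = trace(b^-1 a b a) * trace(b) - trace(b^-1 a b a b)  (eliminate b^-1) = x*y^2*z - y^3 - y*z^2 - x*z + 3*y
trace(b^-1 a b a b^-2) = trace(b^-2 a b a) * trace(b) - trace(b^-2 a b a b)  (eliminate b^-1) = x*y^3*z - y^4 - y^2*z^2 - 2*x*y*z + 4*y^2 + z^2 - 2
so trace(a b^-4 a b) = trace(b^-1 a b a b^-2) * trace(b) - trace(b^-1 a b a b^-1)  (eliminate b^-1) = x*y^4*z - y^5 - y^3*z^2 - 3*x*y^2*z + 5*y^3 + 2*y*z^2 + x*z - 5*y
trace(b^-1 a b^-1 a b^-3) = trace(a b^-4 a) * trace(b) - trace(a b^-4 a b)  (eliminate b^-1) = x^2*y^5 - 2*x*y^4*z - 3*x^2*y^3 + y^3*z^2 + 5*x*y^2*z + x^2*y - y^3 - 2*y*z^2 - x*z + 3*y
reduce: trace(a^3) = trace(a) * trace(a^2) - trace(a)  (reduce the a square) = x^3 - 3*x
so trace(a^3 b) = trace(a) * trace(a b a) - trace(a b)  (reduce the a square) = x^2*z - x*y - z
reduce: trace(a^3 b^-1) = trace(a^3) * trace(b) - trace(a^3 b)  (eliminate b^-1) = x^3*y - x^2*z - 2*x*y + z
trace(a^2 b^-2 a) = trace(a^3 b^-1) * trace(b) - trace(a^3)  (eliminate b^-1) = x^3*y^2 - x^2*y*z - x^3 - 2*x*y^2 + y*z + 3*x
trace(b a b) = trace(b) * trace(a b) - trace(a)  (reduce the b square) = y*z - x
trace(a b a^2 b) = trace(a) * trace(b a b a) - trace(b a b)  (reduce the a square) = x*z^2 - y*z - x
so trace(b^-1 a b a^2) = trace(a b a^2) * trace(b) - trace(a b a^2 b)  (eliminate b^-1) = x^2*y*z - x*y^2 - x*z^2 + x
so trace(a^2 b^-2 a b) = trace(b^-1 a b a^2) * trace(b) - trace(b^-1 a b a^2 b)  (eliminate b^-1) = x^2*y^2*z - x*y^3 - x*y*z^2 - x^2*z + 2*x*y + z
trace(a b^-2 a b^-1 a) = trace(a^2 b^-2 a) * trace(b) - trace(a^2 b^-2 a b)  (eliminate b^-1) = x^3*y^3 - 2*x^2*y^2*z - x^3*y - x*y^3 + x*y*z^2 + x^2*z + y^2*z + x*y - z
reduce: trace(b^-1 a^2 b a) = trace(a^2 b a) * trace(b) - trace(a^2 b a b)  (eliminate b^-1) = x^2*y*z - x*y^2 - x*z^2 + x
reduce: trace(a b a b^-2 a) = trace(b^-1 a^2 b a) * trace(b) - trace(b^-1 a^2 b a b)  (eliminate b^-1) = x^2*y^2*z - x*y^3 - x*y*z^2 - x^2*z + 2*x*y + z
reduce: trace(a b a b a b) = trace(a b a b) * trace(a b) - trace(b a)  (split on a) = z^3 - 3*z
trace(b^-1 a b a b a) = trace(a b a b a) * trace(b) - trace(a b a b a b)  (eliminate b^-1) = x*y*z^2 - y^2*z - z^3 - x*y + 3*z
trace(a b a b^-2 a b) = trace(b^-1 a b a b a) * trace(b) - trace(b^-1 a b a b a b)  (eliminate b^-1) = x*y^2*z^2 - y^3*z - y*z^3 - x*y^2 - x*z^2 + 4*y*z + x
reduce: trace(a b^-2 a b^-1 a b) = trace(a b a b^-2 a) * trace(b) - trace(a b a b^-2 a b)  (eliminate b^-1) = x^2*y^3*z - x*y^4 - 2*x*y^2*z^2 - x^2*y*z + y^3*z + y*z^3 + 3*x*y^2 + x*z^2 - 3*y*z - x
reduce: trace(b^-1 a b^-1 a b^-1 a b^-1) = trace(a b^-2 a b^-1 a) * trace(b) - trace(a b^-2 a b^-1 a b)  (eliminate b^-1) = x^3*y^4 - 3*x^2*y^3*z - x^3*y^2 + 3*x*y^2*z^2 + 2*x^2*y*z - y*z^3 - 2*x*y^2 - x*z^2 + 2*y*z + x
trace(a b^-1 a b^-1 a) = trace(a b^-1 a^2) * trace(b) - trace(a b^-1 a^2 b)  (eliminate b^-1) = x^3*y^2 - 2*x^2*y*z - x*y^2 + x*z^2 + y*z - x
trace(a b^-1 a b^-1 a b) = trace(a b a b^-1 a) * trace(b) - trace(a b a b^-1 a b)  (eliminate b^-1) = x^2*y^2*z - x*y^3 - 2*x*y*z^2 + y^2*z + z^3 + 2*x*y - 3*z
so trace(b^-1 a b^-1 a b^-1 a) = trace(a b^-1 a b^-1 a) * trace(b) - trace(a b^-1 a b^-1 a b)  (eliminate b^-1) = x^3*y^3 - 3*x^2*y^2*z + 3*x*y*z^2 - z^3 - 3*x*y + 3*z
so trace(b^-1 a b^-1 a b^-3 a) = trace(b^-1 a b^-1 a b^-1 a b^-1) * trace(b) - trace(b^-1 a b^-1 a b^-1 a)  (eliminate b^-1) = x^3*y^5 - 3*x^2*y^4*z - 2*x^3*y^3 + 3*x*y^3*z^2 + 5*x^2*y^2*z - y^2*z^3 - 2*x*y^3 - 4*x*y*z^2 + 2*y^2*z + z^3 + 4*x*y - 3*z
trace(b^-1 a b^-1 a b^-3 a^-1) = trace(b^-1 a b^-1 a b^-3) * trace(a) - trace(b^-1 a b^-1 a b^-3 a)  (eliminate a^-1) = x^2*y^4*z - x^3*y^3 - 2*x*y^3*z^2 + y^2*z^3 + x^3*y + x*y^3 + 2*x*y*z^2 - x^2*z - 2*y^2*z - z^3 - x*y + 3*z

x^2*y^4*z - x^3*y^3 - 2*x*y^3*z^2 + y^2*z^3 + x^3*y + x*y^3 + 2*x*y*z^2 - x^2*z - 2*y^2*z - z^3 - x*y + 3*z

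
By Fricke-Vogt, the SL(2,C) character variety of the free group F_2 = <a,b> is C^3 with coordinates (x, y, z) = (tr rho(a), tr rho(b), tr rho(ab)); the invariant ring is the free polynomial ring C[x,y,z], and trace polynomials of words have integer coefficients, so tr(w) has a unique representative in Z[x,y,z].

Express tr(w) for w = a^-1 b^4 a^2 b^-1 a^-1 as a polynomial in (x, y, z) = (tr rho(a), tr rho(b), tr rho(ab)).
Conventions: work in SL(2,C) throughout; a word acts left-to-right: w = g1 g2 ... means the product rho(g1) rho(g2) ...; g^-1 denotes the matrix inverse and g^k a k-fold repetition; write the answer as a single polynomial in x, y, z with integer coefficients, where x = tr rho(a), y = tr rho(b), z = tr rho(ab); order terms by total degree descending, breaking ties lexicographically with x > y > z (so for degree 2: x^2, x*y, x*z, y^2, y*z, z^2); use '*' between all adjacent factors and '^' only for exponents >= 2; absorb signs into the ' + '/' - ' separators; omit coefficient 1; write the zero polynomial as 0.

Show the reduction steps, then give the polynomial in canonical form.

trace(a b^2) = trace(b) * trace(a b) - trace(a) = y*z - x
trace(b^2 a b) = trace(b) * trace(a b^2) - trace(a b) = y^2*z - x*y - z
trace(b^4 a) = trace(b) * trace(b^2 a b) - trace(b^2 a) = y^3*z - x*y^2 - 2*y*z + x
trace(b^2) = trace(b) * trace(b) - trace(1) = y^2 - 2
trace(b^3) = trace(b) * trace(b^2) - trace(b) = y^3 - 3*y
trace(a^2 b^3) = trace(a) * trace(b^3 a) - trace(b^3) = x*y^2*z - x^2*y - y^3 - x*z + 3*y
trace(a^2 b^2) = trace(a) * trace(b^2 a) - trace(b^2) = x*y*z - x^2 - y^2 + 2
trace(a^2 b^4) = trace(b) * trace(a^2 b^3) - trace(a^2 b^2) = x*y^3*z - x^2*y^2 - y^4 - 2*x*y*z + x^2 + 4*y^2 - 2
trace(b^4 a^2 b) = trace(b) * trace(a^2 b^4) - trace(a^2 b^3) = x*y^4*z - x^2*y^3 - y^5 - 3*x*y^2*z + 2*x^2*y + 5*y^3 + x*z - 5*y
trace(a b a b) = trace(a b) * trace(a b) - trace(1)   [split at repeated a] = z^2 - 2
trace(a b a) = trace(a) * trace(b a) - trace(b) = x*z - y
trace(a b a b^2) = trace(b) * trace(a b a b) - trace(a b a) = y*z^2 - x*z - y
trace(b^2 a b a b) = trace(b) * trace(a b a b^2) - trace(a b a b) = y^2*z^2 - x*y*z - y^2 - z^2 + 2
trace(b a b^4 a) = trace(b) * trace(b^2 a b a b) - trace(b^2 a b a) = y^3*z^2 - x*y^2*z - y^3 - 2*y*z^2 + x*z + 3*y
trace(b a b^4) = trace(b) * trace(a b^4) - trace(a b^3) = y^4*z - x*y^3 - 3*y^2*z + 2*x*y + z
trace(b^4 a^2 b a) = trace(a) * trace(b a b^4 a) - trace(b a b^4) = x*y^3*z^2 - x^2*y^2*z - y^4*z - 2*x*y*z^2 + x^2*z + 3*y^2*z + x*y - z
trace(a^-1 b^4 a^2 b) = trace(b^4 a^2 b) * trace(a) - trace(b^4 a^2 b a) = x^2*y^4*z - x^3*y^3 - x*y^5 - x*y^3*z^2 - 2*x^2*y^2*z + y^4*z + 2*x^3*y + 5*x*y^3 + 2*x*y*z^2 - 3*y^2*z - 6*x*y + z
trace(a^-1 b^4 a^2 b^-1) = trace(a^-1 b^4 a^2) * trace(b) - trace(a^-1 b^4 a^2 b) = -x^2*y^4*z + x^3*y^3 + x*y^5 + x*y^3*z^2 + 2*x^2*y^2*z - 2*x^3*y - 6*x*y^3 - 2*x*y*z^2 + y^2*z + 7*x*y - z
trace(a^-1 b^4 a^2 b^-1 a^-1) = trace(a^-1 b^4 a^2 b^-1) * trace(a) - trace(a^-1 b^4 a^2 b^-1 a) = -x^3*y^4*z + x^4*y^3 + x^2*y^5 + x^2*y^3*z^2 + 2*x^3*y^2*z - 2*x^4*y - 6*x^2*y^3 - 2*x^2*y*z^2 + 8*x^2*y + y^3 - 3*y

-x^3*y^4*z + x^4*y^3 + x^2*y^5 + x^2*y^3*z^2 + 2*x^3*y^2*z - 2*x^4*y - 6*x^2*y^3 - 2*x^2*y*z^2 + 8*x^2*y + y^3 - 3*y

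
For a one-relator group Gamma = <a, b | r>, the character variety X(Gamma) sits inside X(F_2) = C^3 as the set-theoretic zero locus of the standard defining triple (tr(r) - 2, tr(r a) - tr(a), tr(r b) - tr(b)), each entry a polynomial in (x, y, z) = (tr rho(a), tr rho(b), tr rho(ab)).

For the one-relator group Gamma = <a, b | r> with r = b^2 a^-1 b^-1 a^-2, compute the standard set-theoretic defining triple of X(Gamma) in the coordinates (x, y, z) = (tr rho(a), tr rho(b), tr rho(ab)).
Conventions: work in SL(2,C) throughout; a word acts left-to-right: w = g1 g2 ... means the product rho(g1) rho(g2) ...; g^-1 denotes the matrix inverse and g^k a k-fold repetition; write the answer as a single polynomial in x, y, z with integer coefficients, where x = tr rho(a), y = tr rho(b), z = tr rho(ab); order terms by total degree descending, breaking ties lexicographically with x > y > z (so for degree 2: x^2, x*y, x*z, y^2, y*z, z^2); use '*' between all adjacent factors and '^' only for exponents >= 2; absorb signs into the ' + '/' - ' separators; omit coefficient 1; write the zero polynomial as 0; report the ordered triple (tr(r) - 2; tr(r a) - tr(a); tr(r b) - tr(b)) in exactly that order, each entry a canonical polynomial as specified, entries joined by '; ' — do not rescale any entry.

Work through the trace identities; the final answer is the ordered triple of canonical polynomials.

tr(b a^-1) = tr(b) * tr(a) - tr(b a)  (eliminate a^-1) = x*y - z
tr(a^-2 b) = tr(b a^-1) * tr(a) - tr(b)  (eliminate a^-1) = x^2*y - x*z - y
tr(b^2 a) = tr(b) * tr(a b) - tr(a)  (reduce the b square) = y*z - x
tr(b^2) = tr(b) * tr(b) - tr(1)  (reduce the b square) = y^2 - 2
tr(a b^2 a) = tr(a) * tr(b^2 a) - tr(b^2)  (reduce the a square) = x*y*z - x^2 - y^2 + 2
tr(a b a b) = tr(b a) * tr(b a) - tr(1)  (split on b) = z^2 - 2
tr(a b a) = tr(a) * tr(b a) - tr(b)  (reduce the a square) = x*z - y
tr(a b^2 a b) = tr(b) * tr(a b a b) - tr(a b a)  (reduce the b square) = y*z^2 - x*z - y
tr(b^2 a b^-1 a) = tr(a b^2 a) * tr(b) - tr(a b^2 a b)  (eliminate b^-1) = x*y^2*z - x^2*y - y^3 - y*z^2 + x*z + 3*y
tr(b^2 a b^-1 a^-1) = tr(b^2 a b^-1) * tr(a) - tr(b^2 a b^-1 a)  (eliminate a^-1) = -x*y^2*z + x^2*y + y^3 + y*z^2 - 3*y
tr(b^-1 a^-2 b^2 a) = tr(b^2 a b^-1 a^-1) * tr(a) - tr(b^2 a b^-1)  (eliminate a^-1) = -x^2*y^2*z + x^3*y + x*y^3 + x*y*z^2 - 3*x*y - z
tr(b^2 a^-1 b^-1 a^-2) = tr(b^-1 a^-2 b^2) * tr(a) - tr(b^-1 a^-2 b^2 a)  (eliminate a^-1) = x^2*y^2*z - x*y^3 - x*y*z^2 - x^2*z + 2*x*y + z
tr(b^2 a^-1 b^-1 a) = tr(b^-1 a b^2) * tr(a) - tr(b^-1 a b^2 a)   [inverse elimination on a] = -x*y^2*z + x^2*y + y^3 + y*z^2 - 3*y
tr(b^2 a^-1 b^-1 a^-1) = tr(b^2 a^-1 b^-1) * tr(a) - tr(b^2 a^-1 b^-1 a)   [inverse elimination on a] = x*y^2*z - y^3 - y*z^2 - x*z + 3*y
tr(b^3) = tr(b) * tr(b^2) - tr(b) = y^3 - 3*y
tr(b^3 a) = tr(b) * tr(b a b) - tr(b a) = y^2*z - x*y - z
tr(b^3 a^-1) = tr(b^3) * tr(a) - tr(b^3 a) = x*y^3 - y^2*z - 2*x*y + z
tr(a^-1 b^3 a^-1) = tr(b^3 a^-1) * tr(a) - tr(b^3) = x^2*y^3 - x*y^2*z - 2*x^2*y - y^3 + x*z + 3*y
tr(b^4) = tr(b) * tr(b^3) - tr(b^2) = y^4 - 4*y^2 + 2
tr(b^4 a) = tr(b) * tr(b^2 a b) - tr(b^2 a) = y^3*z - x*y^2 - 2*y*z + x
tr(b^3 a^-1 b) = tr(b^4) * tr(a) - tr(b^4 a) = x*y^4 - y^3*z - 3*x*y^2 + 2*y*z + x
tr(b a b^3 a) = tr(b) * tr(b a b a b) - tr(b a b a) = y^2*z^2 - x*y*z - y^2 - z^2 + 2
tr(b^3 a^-1 b a) = tr(b a b^3) * tr(a) - tr(b a b^3 a) = x*y^3*z - x^2*y^2 - y^2*z^2 - x*y*z + x^2 + y^2 + z^2 - 2
tr(a^-1 b^3 a^-1 b) = tr(b^3 a^-1 b) * tr(a) - tr(b^3 a^-1 b a) = x^2*y^4 - 2*x*y^3*z - 2*x^2*y^2 + y^2*z^2 + 3*x*y*z - y^2 - z^2 + 2
tr(b^3 a^-1 b^-1 a^-1) = tr(a^-1 b^3 a^-1) * tr(b) - tr(a^-1 b^3 a^-1 b) = x*y^3*z - y^4 - y^2*z^2 - 2*x*y*z + 4*y^2 + z^2 - 2
tr(b^2 a^-1) = tr(b^2) * tr(a) - tr(b^2 a) = x*y^2 - y*z - x
tr(b^2 a^-1 b^-1 a^-2 b) = tr(b^3 a^-1 b^-1 a^-1) * tr(a) - tr(b^3 a^-1 b^-1) = x^2*y^3*z - x*y^4 - x*y^2*z^2 - 2*x^2*y*z + 3*x*y^2 + x*z^2 + y*z - x
assemble the triple (tr(r) - 2; tr(r a) - x; tr(r b) - y)

x^2*y^2*z - x*y^3 - x*y*z^2 - x^2*z + 2*x*y + z - 2; x*y^2*z - y^3 - y*z^2 - x*z - x + 3*y; x^2*y^3*z - x*y^4 - x*y^2*z^2 - 2*x^2*y*z + 3*x*y^2 + x*z^2 + y*z - x - y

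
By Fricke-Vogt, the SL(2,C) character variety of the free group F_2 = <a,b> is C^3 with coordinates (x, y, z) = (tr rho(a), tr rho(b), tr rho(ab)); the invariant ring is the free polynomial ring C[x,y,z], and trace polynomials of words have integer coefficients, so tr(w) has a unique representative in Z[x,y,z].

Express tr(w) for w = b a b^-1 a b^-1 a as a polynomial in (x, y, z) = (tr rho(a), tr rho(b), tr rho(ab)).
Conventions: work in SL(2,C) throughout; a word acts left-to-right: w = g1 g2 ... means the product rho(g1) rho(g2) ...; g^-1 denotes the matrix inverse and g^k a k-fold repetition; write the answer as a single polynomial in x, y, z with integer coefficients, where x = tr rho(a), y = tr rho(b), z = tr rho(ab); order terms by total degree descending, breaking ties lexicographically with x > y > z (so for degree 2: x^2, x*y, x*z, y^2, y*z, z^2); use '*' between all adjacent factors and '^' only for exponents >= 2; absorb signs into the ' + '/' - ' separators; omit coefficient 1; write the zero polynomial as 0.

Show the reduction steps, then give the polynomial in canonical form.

so tr(a b a) = tr(a)*tr(b a) - tr(b) = x*z - y
so tr(a b a^2) = tr(a)*tr(a b a) - tr(a b) = x^2*z - x*y - z
so tr(b a b a) = tr(a b)*tr(a b) - tr(1)   [split at repeated a] = z^2 - 2
reduce: tr(b a b) = tr(b)*tr(a b) - tr(a) = y*z - x
tr(a b a^2 b) = tr(a)*tr(b a b a) - tr(b a b) = x*z^2 - y*z - x
so tr(a b^-1 a b a) = tr(a b a^2)*tr(b) - tr(a b a^2 b) = x^2*y*z - x*y^2 - x*z^2 + x
tr(a b a b a b) = tr(b a b a)*tr(b a) - tr(a b)   [split at repeated b] = z^3 - 3*z
tr(a b^-1 a b a b) = tr(a b a b a)*tr(b) - tr(a b a b a b) = x*y*z^2 - y^2*z - z^3 - x*y + 3*z
tr(b a b^-1 a b^-1 a) = tr(a b^-1 a b a)*tr(b) - tr(a b^-1 a b a b) = x^2*y^2*z - x*y^3 - 2*x*y*z^2 + y^2*z + z^3 + 2*x*y - 3*z

x^2*y^2*z - x*y^3 - 2*x*y*z^2 + y^2*z + z^3 + 2*x*y - 3*z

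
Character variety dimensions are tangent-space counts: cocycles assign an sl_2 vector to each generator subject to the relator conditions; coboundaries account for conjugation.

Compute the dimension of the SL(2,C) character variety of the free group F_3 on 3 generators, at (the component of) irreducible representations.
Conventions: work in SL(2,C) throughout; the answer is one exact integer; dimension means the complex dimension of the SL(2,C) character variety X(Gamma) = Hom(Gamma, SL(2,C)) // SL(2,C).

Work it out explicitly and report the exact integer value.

Here Gamma is free of rank 3 — no relator constrains a cocycle.
So Z^1 = (sl_2)^3 in full: dim Z^1 = 9.
dim B^1 = 3: the coboundary map is injective because an irreducible image has centralizer 0 in sl_2.
Therefore dim X = 9 - 3 = 6.

6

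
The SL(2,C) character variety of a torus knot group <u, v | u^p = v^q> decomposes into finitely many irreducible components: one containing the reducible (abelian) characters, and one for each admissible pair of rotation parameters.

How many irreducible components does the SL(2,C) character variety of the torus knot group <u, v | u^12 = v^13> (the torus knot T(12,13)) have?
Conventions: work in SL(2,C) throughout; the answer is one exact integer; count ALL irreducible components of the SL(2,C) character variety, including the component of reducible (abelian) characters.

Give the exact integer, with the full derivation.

For T(12,13): irreducibility forces the central element u^12 = v^13 to one of +I, -I.
So on each irreducible component the traces are pinned: tr(u) = 2*cos(pi*alpha/12) with 1 <= alpha <= 11, tr(v) = 2*cos(pi*beta/13) with 1 <= beta <= 12.
The two central values (-1)^alpha I and (-1)^beta I must be the same matrix, so alpha and beta share a parity.
count pairs: odd alpha (6 choices) x odd beta (6), plus even alpha (5) x even beta (6): 6*6 + 5*6 = 66.
That is 66 components of irreducible characters, and with the reducible (abelian) component the total is 67.

67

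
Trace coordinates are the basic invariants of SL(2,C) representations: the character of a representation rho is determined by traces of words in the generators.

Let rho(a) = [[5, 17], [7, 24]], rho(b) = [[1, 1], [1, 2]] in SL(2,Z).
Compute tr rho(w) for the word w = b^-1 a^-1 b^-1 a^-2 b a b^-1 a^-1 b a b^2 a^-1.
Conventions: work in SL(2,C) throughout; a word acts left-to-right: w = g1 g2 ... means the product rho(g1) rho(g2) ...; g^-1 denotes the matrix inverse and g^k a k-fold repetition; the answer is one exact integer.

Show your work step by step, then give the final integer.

-3057105215

rho(b^-1) = [[2, -1], [-1, 1]]
... * rho(a^-1) = [[24, -17], [-7, 5]]  ->  [[55, -39], [-31, 22]]
... * rho(b^-1) = [[2, -1], [-1, 1]]  ->  [[149, -94], [-84, 53]]
... * rho(a^-1) = [[24, -17], [-7, 5]]  ->  [[4234, -3003], [-2387, 1693]]
... * rho(a^-1) = [[24, -17], [-7, 5]]  ->  [[122637, -86993], [-69139, 49044]]
... * rho(b) = [[1, 1], [1, 2]]  ->  [[35644, -51349], [-20095, 28949]]
... * rho(a) = [[5, 17], [7, 24]]  ->  [[-181223, -626428], [102168, 353161]]
... * rho(b^-1) = [[2, -1], [-1, 1]]  ->  [[263982, -445205], [-148825, 250993]]
... * rho(a^-1) = [[24, -17], [-7, 5]]  ->  [[9452003, -6713719], [-5328751, 3784990]]
... * rho(b) = [[1, 1], [1, 2]]  ->  [[2738284, -3975435], [-1543761, 2241229]]
... * rho(a) = [[5, 17], [7, 24]]  ->  [[-14136625, -48859612], [7969798, 27545559]]
... * rho(b) = [[1, 1], [1, 2]]  ->  [[-62996237, -111855849], [35515357, 63060916]]
... * rho(b) = [[1, 1], [1, 2]]  ->  [[-174852086, -286707935], [98576273, 161637189]]
... * rho(a^-1) = [[24, -17], [-7, 5]]  ->  [[-2189494519, 1538945787], [1234370229, -867610696]]
tr = -2189494519 + -867610696 = -3057105215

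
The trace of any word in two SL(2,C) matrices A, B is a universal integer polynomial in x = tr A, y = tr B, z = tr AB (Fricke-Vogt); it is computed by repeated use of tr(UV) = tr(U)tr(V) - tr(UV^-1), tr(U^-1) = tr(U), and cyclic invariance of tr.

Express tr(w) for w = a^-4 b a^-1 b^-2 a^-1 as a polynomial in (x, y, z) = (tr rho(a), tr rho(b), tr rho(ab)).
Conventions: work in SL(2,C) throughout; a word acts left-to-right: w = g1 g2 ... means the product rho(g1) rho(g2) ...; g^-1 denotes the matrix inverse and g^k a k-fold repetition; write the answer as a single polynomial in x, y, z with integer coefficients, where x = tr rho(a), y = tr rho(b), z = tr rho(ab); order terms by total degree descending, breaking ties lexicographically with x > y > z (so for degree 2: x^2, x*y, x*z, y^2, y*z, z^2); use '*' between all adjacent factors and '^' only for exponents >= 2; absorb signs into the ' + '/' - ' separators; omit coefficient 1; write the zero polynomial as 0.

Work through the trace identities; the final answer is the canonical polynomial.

trace(a^-1) = trace(a) = x
trace(a b a) = trace(a)*trace(b a) - trace(b)   [square of a] = x*z - y
trace(a b a b) = trace(a b)*trace(a b) - trace(1)   [split at a repeated a] = z^2 - 2
trace(b a b^-1 a) = trace(a b a)*trace(b) - trace(a b a b)   [inverse elimination on b] = x*y*z - y^2 - z^2 + 2
trace(b^-1 a^-1 b a) = trace(b a b^-1)*trace(a) - trace(b a b^-1 a)   [inverse elimination on a] = -x*y*z + x^2 + y^2 + z^2 - 2
trace(b a^-1 b^-1 a^-1) = trace(b^-1 a^-1 b)*trace(a) - trace(b^-1 a^-1 b a)   [inverse elimination on a] = x*y*z - y^2 - z^2 + 2
trace(b a^-1 b^-1 a^-2) = trace(b a^-1 b^-1 a^-1)*trace(a) - trace(b a^-1 b^-1)   [inverse elimination on a] = x^2*y*z - x*y^2 - x*z^2 + x
trace(b a^-1 b^-1 a^-3) = trace(b a^-1 b^-1 a^-2)*trace(a) - trace(b a^-1 b^-1 a^-1)   [inverse elimination on a] = x^3*y*z - x^2*y^2 - x^2*z^2 - x*y*z + x^2 + y^2 + z^2 - 2
trace(b^-1 a^-4 b a^-1) = trace(b a^-1 b^-1 a^-3)*trace(a) - trace(b a^-1 b^-1 a^-2)   [inverse elimination on a] = x^4*y*z - x^3*y^2 - x^3*z^2 - 2*x^2*y*z + x^3 + 2*x*y^2 + 2*x*z^2 - 3*x
trace(a^-1 b) = trace(b)*trace(a) - trace(b a)   [inverse elimination on a] = x*y - z
trace(a^-1 b a^-1) = trace(a^-1 b)*trace(a) - trace(a^-1 b a)   [inverse elimination on a] = x^2*y - x*z - y
trace(a^-1 b a^-2) = trace(a^-1 b a^-1)*trace(a) - trace(a^-1 b)   [inverse elimination on a] = x^3*y - x^2*z - 2*x*y + z
trace(b a^-4) = trace(a^-1 b a^-2)*trace(a) - trace(a^-1 b a^-1)   [inverse elimination on a] = x^4*y - x^3*z - 3*x^2*y + 2*x*z + y
trace(a^-4 b a^-1) = trace(b a^-4)*trace(a) - trace(b a^-3)   [inverse elimination on a] = x^5*y - x^4*z - 4*x^3*y + 3*x^2*z + 3*x*y - z
trace(a^-3 b a^-1 b^-2 a^-1) = trace(b^-1 a^-4 b a^-1)*trace(b) - trace(b^-1 a^-4 b a^-1 b)   [inverse elimination on b] = x^4*y^2*z - x^5*y - x^3*y^3 - x^3*y*z^2 + x^4*z - 2*x^2*y^2*z + 5*x^3*y + 2*x*y^3 + 2*x*y*z^2 - 3*x^2*z - 6*x*y + z
trace(a^-2 b a b^-1) = trace(b a b^-1 a^-1)*trace(a) - trace(b a b^-1)   [inverse elimination on a] = -x^2*y*z + x^3 + x*y^2 + x*z^2 - 3*x
trace(b^-2 a^-2 b a) = trace(a^-2 b a b^-1)*trace(b) - trace(a^-2 b a)   [inverse elimination on b] = -x^2*y^2*z + x^3*y + x*y^3 + x*y*z^2 - 4*x*y + z
trace(a^-2 b a^-1 b^-2) = trace(b^-2 a^-2 b)*trace(a) - trace(b^-2 a^-2 b a)   [inverse elimination on a] = x^2*y^2*z - x^3*y - x*y^3 - x*y*z^2 + x^2*z + 3*x*y - z
trace(a^-1 b a^-1 b^-2) = trace(b^-1 a^-1 b a^-1)*trace(b) - trace(b^-1 a^-1 b a^-1 b)   [inverse elimination on b] = x*y^2*z - x^2*y - y^3 - y*z^2 + x*z + 3*y
trace(a^-3 b a^-1 b^-2) = trace(a^-2 b a^-1 b^-2)*trace(a) - trace(a^-2 b a^-1 b^-2 a)   [inverse elimination on a] = x^3*y^2*z - x^4*y - x^2*y^3 - x^2*y*z^2 + x^3*z - x*y^2*z + 4*x^2*y + y^3 + y*z^2 - 2*x*z - 3*y
trace(a^-4 b a^-1 b^-2 a^-1) = trace(a^-3 b a^-1 b^-2 a^-1)*trace(a) - trace(a^-3 b a^-1 b^-2)   [inverse elimination on a] = x^5*y^2*z - x^6*y - x^4*y^3 - x^4*y*z^2 + x^5*z - 3*x^3*y^2*z + 6*x^4*y + 3*x^2*y^3 + 3*x^2*y*z^2 - 4*x^3*z + x*y^2*z - 10*x^2*y - y^3 - y*z^2 + 3*x*z + 3*y

x^5*y^2*z - x^6*y - x^4*y^3 - x^4*y*z^2 + x^5*z - 3*x^3*y^2*z + 6*x^4*y + 3*x^2*y^3 + 3*x^2*y*z^2 - 4*x^3*z + x*y^2*z - 10*x^2*y - y^3 - y*z^2 + 3*x*z + 3*y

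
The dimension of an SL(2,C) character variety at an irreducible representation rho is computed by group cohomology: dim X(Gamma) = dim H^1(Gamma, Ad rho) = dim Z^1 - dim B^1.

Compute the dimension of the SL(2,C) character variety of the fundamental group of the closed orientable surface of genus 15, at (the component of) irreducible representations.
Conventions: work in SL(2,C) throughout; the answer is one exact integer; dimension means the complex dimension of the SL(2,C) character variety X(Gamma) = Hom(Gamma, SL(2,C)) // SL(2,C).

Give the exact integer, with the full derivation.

84

Gamma = pi_1(Sigma_15) = < a_1, b_1, ..., a_15, b_15 | prod [a_i, b_i] > has 2g = 30 generators and 1 relator.
Unconstrained cocycle data is one sl_2 vector per generator (90 dimensions), cut by the relator condition d_2(z) = 0.
At an irreducible rho, H^2 = coker(d_2) vanishes (Poincare duality: H^2 is dual to H^0 = invariants = 0), so d_2 is surjective onto sl_2 and dim Z^1 = 90 - 3 = 87.
As always at irreducible rho, dim B^1 = 3.
dim H^1 = 87 - 3 = 84 = dim X.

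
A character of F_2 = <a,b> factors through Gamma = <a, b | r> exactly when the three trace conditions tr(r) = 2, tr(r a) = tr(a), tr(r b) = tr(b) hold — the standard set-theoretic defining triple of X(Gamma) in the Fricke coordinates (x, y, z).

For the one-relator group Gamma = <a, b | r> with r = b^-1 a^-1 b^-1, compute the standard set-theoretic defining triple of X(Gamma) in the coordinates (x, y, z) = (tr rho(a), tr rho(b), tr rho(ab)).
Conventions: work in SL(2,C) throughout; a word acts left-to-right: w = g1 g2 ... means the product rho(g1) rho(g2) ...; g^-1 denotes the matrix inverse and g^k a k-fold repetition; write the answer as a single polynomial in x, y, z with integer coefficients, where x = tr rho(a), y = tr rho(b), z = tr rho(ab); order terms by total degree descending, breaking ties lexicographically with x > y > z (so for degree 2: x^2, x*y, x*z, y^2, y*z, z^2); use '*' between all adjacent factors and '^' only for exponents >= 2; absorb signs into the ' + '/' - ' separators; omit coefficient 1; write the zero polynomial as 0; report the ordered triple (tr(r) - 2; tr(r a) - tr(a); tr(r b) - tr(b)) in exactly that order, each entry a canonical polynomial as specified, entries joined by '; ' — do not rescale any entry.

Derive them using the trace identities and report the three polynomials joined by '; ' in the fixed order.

y*z - x - 2; x*y*z - x^2 - z^2 - x + 2; -y + z

tr(b^-1) = tr(b) = y
and tr(b^-2) = tr(b^-1) tr(b) - tr(1) = y^2 - 2
tr(b^-1 a) = tr(a) tr(b) - tr(a b) = x*y - z
and tr(b^-2 a) = tr(b^-1 a) tr(b) - tr(b^-1 a b) = x*y^2 - y*z - x
next, tr(b^-1 a^-1 b^-1) = tr(b^-2) tr(a) - tr(b^-2 a) = y*z - x
tr(a b a) = tr(a) tr(b a) - tr(b) = x*z - y
next, tr(a b a b) = tr(b a) tr(b a) - tr(1)   [split at repeated b] = z^2 - 2
tr(b a b^-1 a) = tr(a b a) tr(b) - tr(a b a b) = x*y*z - y^2 - z^2 + 2
next, tr(a b^-1 a^-1 b) = tr(b a b^-1) tr(a) - tr(b a b^-1 a) = -x*y*z + x^2 + y^2 + z^2 - 2
and tr(b^-1 a^-1 b^-1 a) = tr(a b^-1 a^-1) tr(b) - tr(a b^-1 a^-1 b) = x*y*z - x^2 - z^2 + 2
assemble the triple (tr(r) - 2; tr(r a) - x; tr(r b) - y)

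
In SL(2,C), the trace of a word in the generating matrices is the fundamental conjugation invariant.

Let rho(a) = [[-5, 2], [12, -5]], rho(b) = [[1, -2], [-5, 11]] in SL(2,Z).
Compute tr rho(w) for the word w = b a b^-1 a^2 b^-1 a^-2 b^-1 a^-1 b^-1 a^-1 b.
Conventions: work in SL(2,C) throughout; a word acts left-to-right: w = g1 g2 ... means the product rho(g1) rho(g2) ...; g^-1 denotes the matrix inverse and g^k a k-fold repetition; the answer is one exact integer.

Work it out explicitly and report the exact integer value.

rho(b) = [[1, -2], [-5, 11]]
... * rho(a) = [[-5, 2], [12, -5]]  ->  [[-29, 12], [157, -65]]
... * rho(b^-1) = [[11, 2], [5, 1]]  ->  [[-259, -46], [1402, 249]]
... * rho(a) = [[-5, 2], [12, -5]]  ->  [[743, -288], [-4022, 1559]]
... * rho(a) = [[-5, 2], [12, -5]]  ->  [[-7171, 2926], [38818, -15839]]
... * rho(b^-1) = [[11, 2], [5, 1]]  ->  [[-64251, -11416], [347803, 61797]]
... * rho(a^-1) = [[-5, -2], [-12, -5]]  ->  [[458247, 185582], [-2480579, -1004591]]
... * rho(a^-1) = [[-5, -2], [-12, -5]]  ->  [[-4518219, -1844404], [24457987, 9984113]]
... * rho(b^-1) = [[11, 2], [5, 1]]  ->  [[-58922429, -10880842], [318958422, 58900087]]
... * rho(a^-1) = [[-5, -2], [-12, -5]]  ->  [[425182249, 172249068], [-2301593154, -932417279]]
... * rho(b^-1) = [[11, 2], [5, 1]]  ->  [[5538250079, 1022613566], [-29979611089, -5535603587]]
... * rho(a^-1) = [[-5, -2], [-12, -5]]  ->  [[-39962613187, -16189567988], [216325298489, 87637240113]]
... * rho(b) = [[1, -2], [-5, 11]]  ->  [[40985226753, -98160021494], [-221860902076, 531359044265]]
tr = 40985226753 + 531359044265 = 572344271018

572344271018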